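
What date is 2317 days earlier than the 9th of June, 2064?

February 4, 2058

−366 (one year; includes Feb 29, 2064) → Jun 9, 2063 (1951 left).
−365 (one year) → Jun 9, 2062 (1586 left).
−365 (one year) → Jun 9, 2061 (1221 left).
−365 (one year) → Jun 9, 2060 (856 left).
−366 (one year; includes Feb 29, 2060) → Jun 9, 2059 (490 left).
−365 (one year) → Jun 9, 2058 (125 left).
−9 → May 31, 2058 (end of May, 31 days; 116 left).
−31 → Apr 30, 2058 (end of Apr, 30 days; 85 left).
−30 → Mar 31, 2058 (end of Mar, 31 days; 55 left).
−31 → Feb 28, 2058 (end of Feb, 28 days; 24 left).
−24 → Feb 4, 2058.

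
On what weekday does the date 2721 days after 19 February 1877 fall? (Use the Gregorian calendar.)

First find the weekday of Feb 19, 1877. Doomsday rule: the anchor day for the 1800s is Friday. For year 77: 77÷12 = 6 r 5, and 5÷4 = 1, so 6+5+1 = 12.
Friday + 12 ≡ Wednesday — that's 1877's doomsday.
In February the doomsday date is Feb 28 (1877 is not a leap year).
Feb 19 is 9 days before Feb 28; 9 mod 7 = 2, so Wednesday − 2 = Monday.
2721 mod 7 = 5, so 2721 days after a Monday is Monday + 5 = Saturday.

Saturday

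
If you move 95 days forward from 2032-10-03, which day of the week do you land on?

Oct 3, 2032 is a Sunday.
95 mod 7 = 4, so 95 days after a Sunday is Sunday + 4 = Thursday.

Thursday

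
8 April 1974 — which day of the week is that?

January 1, 1974 is a Tuesday.
Jan 1, 1974 → Feb 1, 1974: 31 days (January has 31).
Feb 1, 1974 → Mar 1, 1974: 28 days (February has 28).
Mar 1, 1974 → Apr 1, 1974: 31 days (March has 31).
Apr 1, 1974 → Apr 8, 1974: 7 days.
Total: 97 days.
97 mod 7 = 6, so Tuesday + 6 = Monday.

Monday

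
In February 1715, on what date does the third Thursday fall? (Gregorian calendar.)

February 1, 1715 is a Friday.
The first Thursday is therefore February 7 (6 days later).
The third Thursday is 7 + 2×7 = February 21.

February 21, 1715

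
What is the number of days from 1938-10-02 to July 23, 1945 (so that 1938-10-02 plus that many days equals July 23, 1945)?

Oct 2, 1938 → Oct 2, 1939: 365 days.
Oct 2, 1939 → Oct 2, 1940: 366 days (Feb 29, 1940 is in that span).
Oct 2, 1940 → Oct 2, 1941: 365 days.
Oct 2, 1941 → Oct 2, 1942: 365 days.
Oct 2, 1942 → Oct 2, 1943: 365 days.
Oct 2, 1943 → Oct 2, 1944: 366 days (Feb 29, 1944 is in that span).
Oct 2, 1944 → Nov 2, 1944: 31 days (October has 31).
Nov 2, 1944 → Dec 2, 1944: 30 days (November has 30).
Dec 2, 1944 → Jan 2, 1945: 31 days (December has 31).
Jan 2, 1945 → Feb 2, 1945: 31 days (January has 31).
Feb 2, 1945 → Mar 2, 1945: 28 days (February has 28).
Mar 2, 1945 → Apr 2, 1945: 31 days (March has 31).
Apr 2, 1945 → May 2, 1945: 30 days (April has 30).
May 2, 1945 → Jun 2, 1945: 31 days (May has 31).
Jun 2, 1945 → Jul 2, 1945: 30 days (June has 30).
Jul 2, 1945 → Jul 23, 1945: 21 days.
Total: 2486 days.

2486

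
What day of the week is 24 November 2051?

Friday

Doomsday rule: the anchor day for the 2000s is Tuesday. For year 51: 51÷12 = 4 r 3, and 3÷4 = 0, so 4+3+0 = 7.
Tuesday + 7 ≡ Tuesday — that's 2051's doomsday.
In November the doomsday date is Nov 7.
Nov 24 is 17 days after Nov 7; 17 mod 7 = 3, so Tuesday + 3 = Friday.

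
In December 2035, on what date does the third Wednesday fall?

December 1, 2035 is a Saturday.
The first Wednesday is therefore December 5 (4 days later).
The third Wednesday is 5 + 2×7 = December 19.

December 19, 2035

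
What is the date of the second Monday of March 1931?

March 9, 1931

March 1, 1931 is a Sunday.
The first Monday is therefore March 2 (1 days later).
The second Monday is 2 + 1×7 = March 9.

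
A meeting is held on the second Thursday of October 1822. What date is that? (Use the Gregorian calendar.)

October 1, 1822 is a Tuesday.
The first Thursday is therefore October 3 (2 days later).
The second Thursday is 3 + 1×7 = October 10.

October 10, 1822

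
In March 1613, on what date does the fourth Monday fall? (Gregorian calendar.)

March 25, 1613

March 1, 1613 is a Friday.
The first Monday is therefore March 4 (3 days later).
The fourth Monday is 4 + 3×7 = March 25.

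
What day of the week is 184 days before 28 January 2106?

Tuesday

Jan 28, 2106 is a Thursday.
184 mod 7 = 2, so 184 days before a Thursday is Thursday − 2 = Tuesday.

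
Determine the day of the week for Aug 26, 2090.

Saturday

Doomsday rule: the anchor day for the 2000s is Tuesday. For year 90: 90÷12 = 7 r 6, and 6÷4 = 1, so 7+6+1 = 14.
Tuesday + 14 ≡ Tuesday — that's 2090's doomsday.
In August the doomsday date is Aug 8.
Aug 26 is 18 days after Aug 8; 18 mod 7 = 4, so Tuesday + 4 = Saturday.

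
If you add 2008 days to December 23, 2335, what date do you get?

+366 (one year; includes Feb 29, 2336) → Dec 23, 2336 (1642 left).
+365 (one year) → Dec 23, 2337 (1277 left).
+365 (one year) → Dec 23, 2338 (912 left).
+365 (one year) → Dec 23, 2339 (547 left).
+366 (one year; includes Feb 29, 2340) → Dec 23, 2340 (181 left).
Dec has 31 days: +9 → Jan 1, 2341 (172 left).
Jan has 31 days: +31 → Feb 1, 2341 (141 left).
Feb has 28 days: +28 → Mar 1, 2341 (113 left).
Mar has 31 days: +31 → Apr 1, 2341 (82 left).
Apr has 30 days: +30 → May 1, 2341 (52 left).
May has 31 days: +31 → Jun 1, 2341 (21 left).
+21 → Jun 22, 2341.

June 22, 2341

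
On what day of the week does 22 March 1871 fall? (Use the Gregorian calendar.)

Wednesday

Doomsday rule: the anchor day for the 1800s is Friday. For year 71: 71÷12 = 5 r 11, and 11÷4 = 2, so 5+11+2 = 18.
Friday + 18 ≡ Tuesday — that's 1871's doomsday.
In March the doomsday date is Mar 14.
Mar 22 is 8 days after Mar 14; 8 mod 7 = 1, so Tuesday + 1 = Wednesday.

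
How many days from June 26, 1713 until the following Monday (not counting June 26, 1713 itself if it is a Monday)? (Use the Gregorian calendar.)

7

Jun 26, 1713 is a Monday.
From Monday to the next Monday is 7 days.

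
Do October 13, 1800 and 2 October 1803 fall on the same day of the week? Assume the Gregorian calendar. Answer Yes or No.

From Oct 13, 1800 to Oct 2, 1803 is 1084 days.
1084 mod 7 = 6, so they are different weekdays.
(Oct 13, 1800 is a Monday; Oct 2, 1803 is a Sunday.)

No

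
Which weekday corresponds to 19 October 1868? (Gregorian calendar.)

Monday

Doomsday rule: the anchor day for the 1800s is Friday. For year 68: 68÷12 = 5 r 8, and 8÷4 = 2, so 5+8+2 = 15.
Friday + 15 ≡ Saturday — that's 1868's doomsday.
In October the doomsday date is Oct 10.
Oct 19 is 9 days after Oct 10; 9 mod 7 = 2, so Saturday + 2 = Monday.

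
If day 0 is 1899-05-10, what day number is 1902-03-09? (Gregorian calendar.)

May 10, 1899 → May 10, 1900: 365 days.
May 10, 1900 → May 10, 1901: 365 days.
May 10, 1901 → Jun 10, 1901: 31 days (May has 31).
Jun 10, 1901 → Jul 10, 1901: 30 days (June has 30).
Jul 10, 1901 → Aug 10, 1901: 31 days (July has 31).
Aug 10, 1901 → Sep 10, 1901: 31 days (August has 31).
Sep 10, 1901 → Oct 10, 1901: 30 days (September has 30).
Oct 10, 1901 → Nov 10, 1901: 31 days (October has 31).
Nov 10, 1901 → Dec 10, 1901: 30 days (November has 30).
Dec 10, 1901 → Jan 10, 1902: 31 days (December has 31).
Jan 10, 1902 → Feb 10, 1902: 31 days (January has 31).
Feb 10, 1902 → Mar 9, 1902: 27 days.
Total: 1033 days.

1033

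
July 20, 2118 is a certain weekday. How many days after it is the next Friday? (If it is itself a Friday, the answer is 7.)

2

Jul 20, 2118 is a Wednesday.
From Wednesday to the next Friday is 2 days.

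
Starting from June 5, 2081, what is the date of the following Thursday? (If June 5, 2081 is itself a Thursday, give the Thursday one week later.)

June 12, 2081

Jun 5, 2081 is a Thursday.
From Thursday to the next Thursday is 7 days.
Jun 5, 2081 + 7 = Jun 12, 2081.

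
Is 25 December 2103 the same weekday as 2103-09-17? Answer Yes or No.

No

From Sep 17, 2103 to Dec 25, 2103 is 99 days.
99 mod 7 = 1, so they are different weekdays.
(Sep 17, 2103 is a Monday; Dec 25, 2103 is a Tuesday.)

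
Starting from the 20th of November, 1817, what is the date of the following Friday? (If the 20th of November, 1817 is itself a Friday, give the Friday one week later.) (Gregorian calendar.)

November 21, 1817

Nov 20, 1817 is a Thursday.
From Thursday to the next Friday is 1 day.
Nov 20, 1817 + 1 = Nov 21, 1817.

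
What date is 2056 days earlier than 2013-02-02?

June 18, 2007

−366 (one year; includes Feb 29, 2012) → Feb 2, 2012 (1690 left).
−365 (one year) → Feb 2, 2011 (1325 left).
−365 (one year) → Feb 2, 2010 (960 left).
−365 (one year) → Feb 2, 2009 (595 left).
−366 (one year; includes Feb 29, 2008) → Feb 2, 2008 (229 left).
−2 → Jan 31, 2008 (end of Jan, 31 days; 227 left).
−31 → Dec 31, 2007 (end of Dec, 31 days; 196 left).
−31 → Nov 30, 2007 (end of Nov, 30 days; 165 left).
−30 → Oct 31, 2007 (end of Oct, 31 days; 135 left).
−31 → Sep 30, 2007 (end of Sep, 30 days; 104 left).
−30 → Aug 31, 2007 (end of Aug, 31 days; 74 left).
−31 → Jul 31, 2007 (end of Jul, 31 days; 43 left).
−31 → Jun 30, 2007 (end of Jun, 30 days; 12 left).
−12 → Jun 18, 2007.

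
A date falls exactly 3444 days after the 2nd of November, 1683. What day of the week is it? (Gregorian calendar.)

Nov 2, 1683 is a Tuesday.
3444 mod 7 = 0, so 3444 days after a Tuesday is Tuesday + 0 = Tuesday.

Tuesday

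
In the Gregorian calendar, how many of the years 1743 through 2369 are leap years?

152

Multiples of 4 in [1743,2369]: 157.
Of those, multiples of 100: 6 (not leap unless ÷400).
Multiples of 400: 1.
Leap years = 157 − 6 + 1 = 152.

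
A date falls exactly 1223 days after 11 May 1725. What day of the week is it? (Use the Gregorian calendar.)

Wednesday

May 11, 1725 is a Friday.
1223 mod 7 = 5, so 1223 days after a Friday is Friday + 5 = Wednesday.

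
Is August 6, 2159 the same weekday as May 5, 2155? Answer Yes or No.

Yes

From May 5, 2155 to Aug 6, 2159 is 1554 days.
1554 mod 7 = 0, so they are the same weekday.
(May 5, 2155 is a Monday; Aug 6, 2159 is a Monday.)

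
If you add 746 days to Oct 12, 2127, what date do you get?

+366 (one year; includes Feb 29, 2128) → Oct 12, 2128 (380 left).
Oct has 31 days: +20 → Nov 1, 2128 (360 left).
Nov has 30 days: +30 → Dec 1, 2128 (330 left).
Dec has 31 days: +31 → Jan 1, 2129 (299 left).
Jan has 31 days: +31 → Feb 1, 2129 (268 left).
Feb has 28 days: +28 → Mar 1, 2129 (240 left).
Mar has 31 days: +31 → Apr 1, 2129 (209 left).
Apr has 30 days: +30 → May 1, 2129 (179 left).
May has 31 days: +31 → Jun 1, 2129 (148 left).
Jun has 30 days: +30 → Jul 1, 2129 (118 left).
Jul has 31 days: +31 → Aug 1, 2129 (87 left).
Aug has 31 days: +31 → Sep 1, 2129 (56 left).
Sep has 30 days: +30 → Oct 1, 2129 (26 left).
+26 → Oct 27, 2129.

October 27, 2129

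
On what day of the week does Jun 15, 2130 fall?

Thursday

Doomsday rule: the anchor day for the 2100s is Sunday. For year 30: 30÷12 = 2 r 6, and 6÷4 = 1, so 2+6+1 = 9.
Sunday + 9 ≡ Tuesday — that's 2130's doomsday.
In June the doomsday date is Jun 6.
Jun 15 is 9 days after Jun 6; 9 mod 7 = 2, so Tuesday + 2 = Thursday.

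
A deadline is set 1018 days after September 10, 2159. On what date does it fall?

+366 (one year; includes Feb 29, 2160) → Sep 10, 2160 (652 left).
+365 (one year) → Sep 10, 2161 (287 left).
Sep has 30 days: +21 → Oct 1, 2161 (266 left).
Oct has 31 days: +31 → Nov 1, 2161 (235 left).
Nov has 30 days: +30 → Dec 1, 2161 (205 left).
Dec has 31 days: +31 → Jan 1, 2162 (174 left).
Jan has 31 days: +31 → Feb 1, 2162 (143 left).
Feb has 28 days: +28 → Mar 1, 2162 (115 left).
Mar has 31 days: +31 → Apr 1, 2162 (84 left).
Apr has 30 days: +30 → May 1, 2162 (54 left).
May has 31 days: +31 → Jun 1, 2162 (23 left).
+23 → Jun 24, 2162.

June 24, 2162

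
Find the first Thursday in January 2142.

January 4, 2142

January 1, 2142 is a Monday.
The first Thursday is therefore January 4 (3 days later).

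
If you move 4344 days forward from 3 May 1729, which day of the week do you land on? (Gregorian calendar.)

Saturday

May 3, 1729 is a Tuesday.
4344 mod 7 = 4, so 4344 days after a Tuesday is Tuesday + 4 = Saturday.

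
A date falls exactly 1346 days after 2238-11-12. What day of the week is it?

Wednesday

First find the weekday of Nov 12, 2238. Doomsday rule: the anchor day for the 2200s is Friday. For year 38: 38÷12 = 3 r 2, and 2÷4 = 0, so 3+2+0 = 5.
Friday + 5 ≡ Wednesday — that's 2238's doomsday.
In November the doomsday date is Nov 7.
Nov 12 is 5 days after Nov 7; 5 mod 7 = 5, so Wednesday + 5 = Monday.
1346 mod 7 = 2, so 1346 days after a Monday is Monday + 2 = Wednesday.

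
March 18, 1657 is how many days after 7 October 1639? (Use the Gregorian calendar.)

Oct 7, 1639 → Oct 7, 1640: 366 days (Feb 29, 1640 is in that span).
Oct 7, 1640 → Oct 7, 1641: 365 days.
Oct 7, 1641 → Oct 7, 1642: 365 days.
Oct 7, 1642 → Oct 7, 1643: 365 days.
Oct 7, 1643 → Oct 7, 1644: 366 days (Feb 29, 1644 is in that span).
Oct 7, 1644 → Oct 7, 1645: 365 days.
Oct 7, 1645 → Oct 7, 1646: 365 days.
Oct 7, 1646 → Oct 7, 1647: 365 days.
Oct 7, 1647 → Oct 7, 1648: 366 days (Feb 29, 1648 is in that span).
Oct 7, 1648 → Oct 7, 1649: 365 days.
Oct 7, 1649 → Oct 7, 1650: 365 days.
Oct 7, 1650 → Oct 7, 1651: 365 days.
Oct 7, 1651 → Oct 7, 1652: 366 days (Feb 29, 1652 is in that span).
Oct 7, 1652 → Oct 7, 1653: 365 days.
Oct 7, 1653 → Oct 7, 1654: 365 days.
Oct 7, 1654 → Oct 7, 1655: 365 days.
Oct 7, 1655 → Oct 7, 1656: 366 days (Feb 29, 1656 is in that span).
Oct 7, 1656 → Nov 7, 1656: 31 days (October has 31).
Nov 7, 1656 → Dec 7, 1656: 30 days (November has 30).
Dec 7, 1656 → Jan 7, 1657: 31 days (December has 31).
Jan 7, 1657 → Feb 7, 1657: 31 days (January has 31).
Feb 7, 1657 → Mar 7, 1657: 28 days (February has 28).
Mar 7, 1657 → Mar 18, 1657: 11 days.
Total: 6372 days.

6372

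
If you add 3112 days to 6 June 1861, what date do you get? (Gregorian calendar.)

December 13, 1869

+365 (one year) → Jun 6, 1862 (2747 left).
+365 (one year) → Jun 6, 1863 (2382 left).
+366 (one year; includes Feb 29, 1864) → Jun 6, 1864 (2016 left).
+365 (one year) → Jun 6, 1865 (1651 left).
+365 (one year) → Jun 6, 1866 (1286 left).
+365 (one year) → Jun 6, 1867 (921 left).
+366 (one year; includes Feb 29, 1868) → Jun 6, 1868 (555 left).
+365 (one year) → Jun 6, 1869 (190 left).
Jun has 30 days: +25 → Jul 1, 1869 (165 left).
Jul has 31 days: +31 → Aug 1, 1869 (134 left).
Aug has 31 days: +31 → Sep 1, 1869 (103 left).
Sep has 30 days: +30 → Oct 1, 1869 (73 left).
Oct has 31 days: +31 → Nov 1, 1869 (42 left).
Nov has 30 days: +30 → Dec 1, 1869 (12 left).
+12 → Dec 13, 1869.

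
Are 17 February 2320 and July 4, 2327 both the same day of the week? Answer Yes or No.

No

From Feb 17, 2320 to Jul 4, 2327 is 2694 days.
2694 mod 7 = 6, so they are different weekdays.
(Feb 17, 2320 is a Tuesday; Jul 4, 2327 is a Monday.)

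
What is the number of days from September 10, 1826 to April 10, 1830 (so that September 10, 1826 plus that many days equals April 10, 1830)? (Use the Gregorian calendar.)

1308

Sep 10, 1826 → Sep 10, 1827: 365 days.
Sep 10, 1827 → Sep 10, 1828: 366 days (Feb 29, 1828 is in that span).
Sep 10, 1828 → Sep 10, 1829: 365 days.
Sep 10, 1829 → Oct 10, 1829: 30 days (September has 30).
Oct 10, 1829 → Nov 10, 1829: 31 days (October has 31).
Nov 10, 1829 → Dec 10, 1829: 30 days (November has 30).
Dec 10, 1829 → Jan 10, 1830: 31 days (December has 31).
Jan 10, 1830 → Feb 10, 1830: 31 days (January has 31).
Feb 10, 1830 → Mar 10, 1830: 28 days (February has 28).
Mar 10, 1830 → Apr 10, 1830: 31 days.
Total: 1308 days.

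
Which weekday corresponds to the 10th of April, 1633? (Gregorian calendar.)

Doomsday rule: the anchor day for the 1600s is Tuesday. For year 33: 33÷12 = 2 r 9, and 9÷4 = 2, so 2+9+2 = 13.
Tuesday + 13 ≡ Monday — that's 1633's doomsday.
In April the doomsday date is Apr 4.
Apr 10 is 6 days after Apr 4; 6 mod 7 = 6, so Monday + 6 = Sunday.

Sunday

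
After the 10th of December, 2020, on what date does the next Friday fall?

December 11, 2020

Dec 10, 2020 is a Thursday.
From Thursday to the next Friday is 1 day.
Dec 10, 2020 + 1 = Dec 11, 2020.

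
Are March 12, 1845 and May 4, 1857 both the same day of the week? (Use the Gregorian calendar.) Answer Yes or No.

No

From Mar 12, 1845 to May 4, 1857 is 4436 days.
4436 mod 7 = 5, so they are different weekdays.
(Mar 12, 1845 is a Wednesday; May 4, 1857 is a Monday.)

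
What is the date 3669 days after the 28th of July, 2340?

August 14, 2350

+365 (one year) → Jul 28, 2341 (3304 left).
+365 (one year) → Jul 28, 2342 (2939 left).
+365 (one year) → Jul 28, 2343 (2574 left).
+366 (one year; includes Feb 29, 2344) → Jul 28, 2344 (2208 left).
+365 (one year) → Jul 28, 2345 (1843 left).
+365 (one year) → Jul 28, 2346 (1478 left).
+365 (one year) → Jul 28, 2347 (1113 left).
+366 (one year; includes Feb 29, 2348) → Jul 28, 2348 (747 left).
+365 (one year) → Jul 28, 2349 (382 left).
Jul has 31 days: +4 → Aug 1, 2349 (378 left).
Aug has 31 days: +31 → Sep 1, 2349 (347 left).
Sep has 30 days: +30 → Oct 1, 2349 (317 left).
Oct has 31 days: +31 → Nov 1, 2349 (286 left).
Nov has 30 days: +30 → Dec 1, 2349 (256 left).
Dec has 31 days: +31 → Jan 1, 2350 (225 left).
Jan has 31 days: +31 → Feb 1, 2350 (194 left).
Feb has 28 days: +28 → Mar 1, 2350 (166 left).
Mar has 31 days: +31 → Apr 1, 2350 (135 left).
Apr has 30 days: +30 → May 1, 2350 (105 left).
May has 31 days: +31 → Jun 1, 2350 (74 left).
Jun has 30 days: +30 → Jul 1, 2350 (44 left).
Jul has 31 days: +31 → Aug 1, 2350 (13 left).
+13 → Aug 14, 2350.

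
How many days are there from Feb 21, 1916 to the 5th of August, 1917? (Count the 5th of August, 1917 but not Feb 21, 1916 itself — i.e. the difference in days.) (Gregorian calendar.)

531

Feb 21, 1916 → Feb 21, 1917: 366 days (Feb 29, 1916 is in that span).
Feb 21, 1917 → Mar 21, 1917: 28 days (February has 28).
Mar 21, 1917 → Apr 21, 1917: 31 days (March has 31).
Apr 21, 1917 → May 21, 1917: 30 days (April has 30).
May 21, 1917 → Jun 21, 1917: 31 days (May has 31).
Jun 21, 1917 → Jul 21, 1917: 30 days (June has 30).
Jul 21, 1917 → Aug 5, 1917: 15 days.
Total: 531 days.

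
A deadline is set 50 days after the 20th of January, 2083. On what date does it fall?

March 11, 2083

Jan has 31 days: +12 → Feb 1, 2083 (38 left).
Feb has 28 days: +28 → Mar 1, 2083 (10 left).
+10 → Mar 11, 2083.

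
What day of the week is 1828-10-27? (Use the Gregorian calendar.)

Monday

Doomsday rule: the anchor day for the 1800s is Friday. For year 28: 28÷12 = 2 r 4, and 4÷4 = 1, so 2+4+1 = 7.
Friday + 7 ≡ Friday — that's 1828's doomsday.
In October the doomsday date is Oct 10.
Oct 27 is 17 days after Oct 10; 17 mod 7 = 3, so Friday + 3 = Monday.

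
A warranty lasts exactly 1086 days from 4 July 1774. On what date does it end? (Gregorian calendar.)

+365 (one year) → Jul 4, 1775 (721 left).
+366 (one year; includes Feb 29, 1776) → Jul 4, 1776 (355 left).
Jul has 31 days: +28 → Aug 1, 1776 (327 left).
Aug has 31 days: +31 → Sep 1, 1776 (296 left).
Sep has 30 days: +30 → Oct 1, 1776 (266 left).
Oct has 31 days: +31 → Nov 1, 1776 (235 left).
Nov has 30 days: +30 → Dec 1, 1776 (205 left).
Dec has 31 days: +31 → Jan 1, 1777 (174 left).
Jan has 31 days: +31 → Feb 1, 1777 (143 left).
Feb has 28 days: +28 → Mar 1, 1777 (115 left).
Mar has 31 days: +31 → Apr 1, 1777 (84 left).
Apr has 30 days: +30 → May 1, 1777 (54 left).
May has 31 days: +31 → Jun 1, 1777 (23 left).
+23 → Jun 24, 1777.

June 24, 1777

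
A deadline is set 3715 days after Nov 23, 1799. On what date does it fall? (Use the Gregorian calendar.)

January 25, 1810

+365 (one year) → Nov 23, 1800 (3350 left).
+365 (one year) → Nov 23, 1801 (2985 left).
+365 (one year) → Nov 23, 1802 (2620 left).
+365 (one year) → Nov 23, 1803 (2255 left).
+366 (one year; includes Feb 29, 1804) → Nov 23, 1804 (1889 left).
+365 (one year) → Nov 23, 1805 (1524 left).
+365 (one year) → Nov 23, 1806 (1159 left).
+365 (one year) → Nov 23, 1807 (794 left).
+366 (one year; includes Feb 29, 1808) → Nov 23, 1808 (428 left).
+365 (one year) → Nov 23, 1809 (63 left).
Nov has 30 days: +8 → Dec 1, 1809 (55 left).
Dec has 31 days: +31 → Jan 1, 1810 (24 left).
+24 → Jan 25, 1810.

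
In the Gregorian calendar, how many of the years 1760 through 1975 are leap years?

Multiples of 4 in [1760,1975]: 54.
Of those, multiples of 100: 2 (not leap unless ÷400).
Multiples of 400: 0.
Leap years = 54 − 2 + 0 = 52.

52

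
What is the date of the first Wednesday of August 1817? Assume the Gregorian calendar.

August 6, 1817

August 1, 1817 is a Friday.
The first Wednesday is therefore August 6 (5 days later).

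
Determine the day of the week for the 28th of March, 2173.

Doomsday rule: the anchor day for the 2100s is Sunday. For year 73: 73÷12 = 6 r 1, and 1÷4 = 0, so 6+1+0 = 7.
Sunday + 7 ≡ Sunday — that's 2173's doomsday.
In March the doomsday date is Mar 14.
Mar 28 is 14 days after Mar 14; 14 mod 7 = 0, so Sunday + 0 = Sunday.

Sunday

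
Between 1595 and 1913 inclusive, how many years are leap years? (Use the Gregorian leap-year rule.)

77

Multiples of 4 in [1595,1913]: 80.
Of those, multiples of 100: 4 (not leap unless ÷400).
Multiples of 400: 1.
Leap years = 80 − 4 + 1 = 77.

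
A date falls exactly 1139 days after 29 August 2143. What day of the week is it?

Tuesday

First find the weekday of Aug 29, 2143. Doomsday rule: the anchor day for the 2100s is Sunday. For year 43: 43÷12 = 3 r 7, and 7÷4 = 1, so 3+7+1 = 11.
Sunday + 11 ≡ Thursday — that's 2143's doomsday.
In August the doomsday date is Aug 8.
Aug 29 is 21 days after Aug 8; 21 mod 7 = 0, so Thursday + 0 = Thursday.
1139 mod 7 = 5, so 1139 days after a Thursday is Thursday + 5 = Tuesday.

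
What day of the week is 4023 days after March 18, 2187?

Friday

Mar 18, 2187 is a Sunday.
4023 mod 7 = 5, so 4023 days after a Sunday is Sunday + 5 = Friday.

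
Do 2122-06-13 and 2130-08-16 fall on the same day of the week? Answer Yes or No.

From Jun 13, 2122 to Aug 16, 2130 is 2986 days.
2986 mod 7 = 4, so they are different weekdays.
(Jun 13, 2122 is a Saturday; Aug 16, 2130 is a Wednesday.)

No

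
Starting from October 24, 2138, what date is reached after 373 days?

November 1, 2139

Oct has 31 days: +8 → Nov 1, 2138 (365 left).
Nov has 30 days: +30 → Dec 1, 2138 (335 left).
Dec has 31 days: +31 → Jan 1, 2139 (304 left).
Jan has 31 days: +31 → Feb 1, 2139 (273 left).
Feb has 28 days: +28 → Mar 1, 2139 (245 left).
Mar has 31 days: +31 → Apr 1, 2139 (214 left).
Apr has 30 days: +30 → May 1, 2139 (184 left).
May has 31 days: +31 → Jun 1, 2139 (153 left).
Jun has 30 days: +30 → Jul 1, 2139 (123 left).
Jul has 31 days: +31 → Aug 1, 2139 (92 left).
Aug has 31 days: +31 → Sep 1, 2139 (61 left).
Sep has 30 days: +30 → Oct 1, 2139 (31 left).
Oct has 31 days: +31 → Nov 1, 2139 (0 left).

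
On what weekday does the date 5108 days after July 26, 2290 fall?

Jul 26, 2290 is a Saturday.
5108 mod 7 = 5, so 5108 days after a Saturday is Saturday + 5 = Thursday.

Thursday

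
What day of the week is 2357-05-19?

Sunday

Doomsday rule: the anchor day for the 2300s is Wednesday. For year 57: 57÷12 = 4 r 9, and 9÷4 = 2, so 4+9+2 = 15.
Wednesday + 15 ≡ Thursday — that's 2357's doomsday.
In May the doomsday date is May 9.
May 19 is 10 days after May 9; 10 mod 7 = 3, so Thursday + 3 = Sunday.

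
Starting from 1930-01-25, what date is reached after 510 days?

June 19, 1931

+365 (one year) → Jan 25, 1931 (145 left).
Jan has 31 days: +7 → Feb 1, 1931 (138 left).
Feb has 28 days: +28 → Mar 1, 1931 (110 left).
Mar has 31 days: +31 → Apr 1, 1931 (79 left).
Apr has 30 days: +30 → May 1, 1931 (49 left).
May has 31 days: +31 → Jun 1, 1931 (18 left).
+18 → Jun 19, 1931.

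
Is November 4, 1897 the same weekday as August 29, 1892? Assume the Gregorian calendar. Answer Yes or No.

From Aug 29, 1892 to Nov 4, 1897 is 1893 days.
1893 mod 7 = 3, so they are different weekdays.
(Aug 29, 1892 is a Monday; Nov 4, 1897 is a Thursday.)

No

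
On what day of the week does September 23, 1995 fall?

Doomsday rule: the anchor day for the 1900s is Wednesday. For year 95: 95÷12 = 7 r 11, and 11÷4 = 2, so 7+11+2 = 20.
Wednesday + 20 ≡ Tuesday — that's 1995's doomsday.
In September the doomsday date is Sep 5.
Sep 23 is 18 days after Sep 5; 18 mod 7 = 4, so Tuesday + 4 = Saturday.

Saturday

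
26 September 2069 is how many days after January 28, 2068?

Jan 28, 2068 → Jan 28, 2069: 366 days (Feb 29, 2068 is in that span).
Jan 28, 2069 → Feb 28, 2069: 31 days (January has 31).
Feb 28, 2069 → Mar 28, 2069: 28 days (February has 28).
Mar 28, 2069 → Apr 28, 2069: 31 days (March has 31).
Apr 28, 2069 → May 28, 2069: 30 days (April has 30).
May 28, 2069 → Jun 28, 2069: 31 days (May has 31).
Jun 28, 2069 → Jul 28, 2069: 30 days (June has 30).
Jul 28, 2069 → Aug 28, 2069: 31 days (July has 31).
Aug 28, 2069 → Sep 26, 2069: 29 days.
Total: 607 days.

607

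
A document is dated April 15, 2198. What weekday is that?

Doomsday rule: the anchor day for the 2100s is Sunday. For year 98: 98÷12 = 8 r 2, and 2÷4 = 0, so 8+2+0 = 10.
Sunday + 10 ≡ Wednesday — that's 2198's doomsday.
In April the doomsday date is Apr 4.
Apr 15 is 11 days after Apr 4; 11 mod 7 = 4, so Wednesday + 4 = Sunday.

Sunday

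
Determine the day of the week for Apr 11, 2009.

January 1, 2009 is a Thursday.
Jan 1, 2009 → Feb 1, 2009: 31 days (January has 31).
Feb 1, 2009 → Mar 1, 2009: 28 days (February has 28).
Mar 1, 2009 → Apr 1, 2009: 31 days (March has 31).
Apr 1, 2009 → Apr 11, 2009: 10 days.
Total: 100 days.
100 mod 7 = 2, so Thursday + 2 = Saturday.

Saturday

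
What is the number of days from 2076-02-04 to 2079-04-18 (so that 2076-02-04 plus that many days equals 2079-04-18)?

1169

Feb 4, 2076 → Feb 4, 2077: 366 days (Feb 29, 2076 is in that span).
Feb 4, 2077 → Feb 4, 2078: 365 days.
Feb 4, 2078 → Feb 4, 2079: 365 days.
Feb 4, 2079 → Mar 4, 2079: 28 days (February has 28).
Mar 4, 2079 → Apr 4, 2079: 31 days (March has 31).
Apr 4, 2079 → Apr 18, 2079: 14 days.
Total: 1169 days.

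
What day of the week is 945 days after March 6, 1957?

Wednesday

First find the weekday of Mar 6, 1957. Doomsday rule: the anchor day for the 1900s is Wednesday. For year 57: 57÷12 = 4 r 9, and 9÷4 = 2, so 4+9+2 = 15.
Wednesday + 15 ≡ Thursday — that's 1957's doomsday.
In March the doomsday date is Mar 14.
Mar 6 is 8 days before Mar 14; 8 mod 7 = 1, so Thursday − 1 = Wednesday.
945 mod 7 = 0, so 945 days after a Wednesday is Wednesday + 0 = Wednesday.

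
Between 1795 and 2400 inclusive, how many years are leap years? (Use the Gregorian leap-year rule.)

Multiples of 4 in [1795,2400]: 152.
Of those, multiples of 100: 7 (not leap unless ÷400).
Multiples of 400: 2.
Leap years = 152 − 7 + 2 = 147.

147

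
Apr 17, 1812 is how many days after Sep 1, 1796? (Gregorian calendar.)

5706

Sep 1, 1796 → Sep 1, 1797: 365 days.
Sep 1, 1797 → Sep 1, 1798: 365 days.
Sep 1, 1798 → Sep 1, 1799: 365 days.
Sep 1, 1799 → Sep 1, 1800: 365 days.
Sep 1, 1800 → Sep 1, 1801: 365 days.
Sep 1, 1801 → Sep 1, 1802: 365 days.
Sep 1, 1802 → Sep 1, 1803: 365 days.
Sep 1, 1803 → Sep 1, 1804: 366 days (Feb 29, 1804 is in that span).
Sep 1, 1804 → Sep 1, 1805: 365 days.
Sep 1, 1805 → Sep 1, 1806: 365 days.
Sep 1, 1806 → Sep 1, 1807: 365 days.
Sep 1, 1807 → Sep 1, 1808: 366 days (Feb 29, 1808 is in that span).
Sep 1, 1808 → Sep 1, 1809: 365 days.
Sep 1, 1809 → Sep 1, 1810: 365 days.
Sep 1, 1810 → Sep 1, 1811: 365 days.
Sep 1, 1811 → Oct 1, 1811: 30 days (September has 30).
Oct 1, 1811 → Nov 1, 1811: 31 days (October has 31).
Nov 1, 1811 → Dec 1, 1811: 30 days (November has 30).
Dec 1, 1811 → Jan 1, 1812: 31 days (December has 31).
Jan 1, 1812 → Feb 1, 1812: 31 days (January has 31).
Feb 1, 1812 → Mar 1, 1812: 29 days (February has 29).
Mar 1, 1812 → Apr 1, 1812: 31 days (March has 31).
Apr 1, 1812 → Apr 17, 1812: 16 days.
Total: 5706 days.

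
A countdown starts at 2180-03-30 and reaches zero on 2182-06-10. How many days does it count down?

802

Mar 30, 2180 → Mar 30, 2181: 365 days.
Mar 30, 2181 → Mar 30, 2182: 365 days.
Mar 30, 2182 → Apr 30, 2182: 31 days (March has 31).
Apr 30, 2182 → May 30, 2182: 30 days (April has 30).
May 30, 2182 → Jun 10, 2182: 11 days.
Total: 802 days.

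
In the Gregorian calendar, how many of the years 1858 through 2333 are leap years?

115

Multiples of 4 in [1858,2333]: 119.
Of those, multiples of 100: 5 (not leap unless ÷400).
Multiples of 400: 1.
Leap years = 119 − 5 + 1 = 115.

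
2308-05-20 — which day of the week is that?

Wednesday

Doomsday rule: the anchor day for the 2300s is Wednesday. For year 08: 8÷12 = 0 r 8, and 8÷4 = 2, so 0+8+2 = 10.
Wednesday + 10 ≡ Saturday — that's 2308's doomsday.
In May the doomsday date is May 9.
May 20 is 11 days after May 9; 11 mod 7 = 4, so Saturday + 4 = Wednesday.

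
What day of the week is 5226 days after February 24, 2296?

Feb 24, 2296 is a Monday.
5226 mod 7 = 4, so 5226 days after a Monday is Monday + 4 = Friday.

Friday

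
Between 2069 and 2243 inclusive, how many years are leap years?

Multiples of 4 in [2069,2243]: 43.
Of those, multiples of 100: 2 (not leap unless ÷400).
Multiples of 400: 0.
Leap years = 43 − 2 + 0 = 41.

41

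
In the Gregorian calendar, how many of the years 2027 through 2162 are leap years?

Multiples of 4 in [2027,2162]: 34.
Of those, multiples of 100: 1 (not leap unless ÷400).
Multiples of 400: 0.
Leap years = 34 − 1 + 0 = 33.

33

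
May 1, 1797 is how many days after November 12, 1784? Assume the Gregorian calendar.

Nov 12, 1784 → Nov 12, 1785: 365 days.
Nov 12, 1785 → Nov 12, 1786: 365 days.
Nov 12, 1786 → Nov 12, 1787: 365 days.
Nov 12, 1787 → Nov 12, 1788: 366 days (Feb 29, 1788 is in that span).
Nov 12, 1788 → Nov 12, 1789: 365 days.
Nov 12, 1789 → Nov 12, 1790: 365 days.
Nov 12, 1790 → Nov 12, 1791: 365 days.
Nov 12, 1791 → Nov 12, 1792: 366 days (Feb 29, 1792 is in that span).
Nov 12, 1792 → Nov 12, 1793: 365 days.
Nov 12, 1793 → Nov 12, 1794: 365 days.
Nov 12, 1794 → Nov 12, 1795: 365 days.
Nov 12, 1795 → Nov 12, 1796: 366 days (Feb 29, 1796 is in that span).
Nov 12, 1796 → Dec 12, 1796: 30 days (November has 30).
Dec 12, 1796 → Jan 12, 1797: 31 days (December has 31).
Jan 12, 1797 → Feb 12, 1797: 31 days (January has 31).
Feb 12, 1797 → Mar 12, 1797: 28 days (February has 28).
Mar 12, 1797 → Apr 12, 1797: 31 days (March has 31).
Apr 12, 1797 → May 1, 1797: 19 days.
Total: 4553 days.

4553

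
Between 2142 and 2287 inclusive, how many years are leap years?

35

Multiples of 4 in [2142,2287]: 36.
Of those, multiples of 100: 1 (not leap unless ÷400).
Multiples of 400: 0.
Leap years = 36 − 1 + 0 = 35.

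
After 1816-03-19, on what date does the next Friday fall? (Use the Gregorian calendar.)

Mar 19, 1816 is a Tuesday.
From Tuesday to the next Friday is 3 days.
Mar 19, 1816 + 3 = Mar 22, 1816.

March 22, 1816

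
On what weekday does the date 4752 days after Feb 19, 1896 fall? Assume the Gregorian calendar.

Tuesday

Feb 19, 1896 is a Wednesday.
4752 mod 7 = 6, so 4752 days after a Wednesday is Wednesday + 6 = Tuesday.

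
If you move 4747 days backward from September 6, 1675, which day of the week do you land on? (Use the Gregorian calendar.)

Thursday

First find the weekday of Sep 6, 1675. Doomsday rule: the anchor day for the 1600s is Tuesday. For year 75: 75÷12 = 6 r 3, and 3÷4 = 0, so 6+3+0 = 9.
Tuesday + 9 ≡ Thursday — that's 1675's doomsday.
In September the doomsday date is Sep 5.
Sep 6 is 1 day after Sep 5; 1 mod 7 = 1, so Thursday + 1 = Friday.
4747 mod 7 = 1, so 4747 days before a Friday is Friday − 1 = Thursday.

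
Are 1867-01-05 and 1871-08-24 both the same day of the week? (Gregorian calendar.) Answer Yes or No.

From Jan 5, 1867 to Aug 24, 1871 is 1692 days.
1692 mod 7 = 5, so they are different weekdays.
(Jan 5, 1867 is a Saturday; Aug 24, 1871 is a Thursday.)

No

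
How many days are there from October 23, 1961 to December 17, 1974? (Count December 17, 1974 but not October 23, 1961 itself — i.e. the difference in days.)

Oct 23, 1961 → Oct 23, 1962: 365 days.
Oct 23, 1962 → Oct 23, 1963: 365 days.
Oct 23, 1963 → Oct 23, 1964: 366 days (Feb 29, 1964 is in that span).
Oct 23, 1964 → Oct 23, 1965: 365 days.
Oct 23, 1965 → Oct 23, 1966: 365 days.
Oct 23, 1966 → Oct 23, 1967: 365 days.
Oct 23, 1967 → Oct 23, 1968: 366 days (Feb 29, 1968 is in that span).
Oct 23, 1968 → Oct 23, 1969: 365 days.
Oct 23, 1969 → Oct 23, 1970: 365 days.
Oct 23, 1970 → Oct 23, 1971: 365 days.
Oct 23, 1971 → Oct 23, 1972: 366 days (Feb 29, 1972 is in that span).
Oct 23, 1972 → Oct 23, 1973: 365 days.
Oct 23, 1973 → Oct 23, 1974: 365 days.
Oct 23, 1974 → Nov 23, 1974: 31 days (October has 31).
Nov 23, 1974 → Dec 17, 1974: 24 days.
Total: 4803 days.

4803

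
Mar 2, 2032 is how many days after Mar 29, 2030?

Mar 29, 2030 → Mar 29, 2031: 365 days.
Mar 29, 2031 → Apr 29, 2031: 31 days (March has 31).
Apr 29, 2031 → May 29, 2031: 30 days (April has 30).
May 29, 2031 → Jun 29, 2031: 31 days (May has 31).
Jun 29, 2031 → Jul 29, 2031: 30 days (June has 30).
Jul 29, 2031 → Aug 29, 2031: 31 days (July has 31).
Aug 29, 2031 → Sep 29, 2031: 31 days (August has 31).
Sep 29, 2031 → Oct 29, 2031: 30 days (September has 30).
Oct 29, 2031 → Nov 29, 2031: 31 days (October has 31).
Nov 29, 2031 → Dec 29, 2031: 30 days (November has 30).
Dec 29, 2031 → Jan 29, 2032: 31 days (December has 31).
Jan 29, 2032 → Feb 29, 2032: 31 days (January has 31).
Feb 29, 2032 → Mar 2, 2032: 2 days.
Total: 704 days.

704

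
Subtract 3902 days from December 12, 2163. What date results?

−365 (one year) → Dec 12, 2162 (3537 left).
−365 (one year) → Dec 12, 2161 (3172 left).
−365 (one year) → Dec 12, 2160 (2807 left).
−366 (one year; includes Feb 29, 2160) → Dec 12, 2159 (2441 left).
−365 (one year) → Dec 12, 2158 (2076 left).
−365 (one year) → Dec 12, 2157 (1711 left).
−365 (one year) → Dec 12, 2156 (1346 left).
−366 (one year; includes Feb 29, 2156) → Dec 12, 2155 (980 left).
−365 (one year) → Dec 12, 2154 (615 left).
−365 (one year) → Dec 12, 2153 (250 left).
−12 → Nov 30, 2153 (end of Nov, 30 days; 238 left).
−30 → Oct 31, 2153 (end of Oct, 31 days; 208 left).
−31 → Sep 30, 2153 (end of Sep, 30 days; 177 left).
−30 → Aug 31, 2153 (end of Aug, 31 days; 147 left).
−31 → Jul 31, 2153 (end of Jul, 31 days; 116 left).
−31 → Jun 30, 2153 (end of Jun, 30 days; 85 left).
−30 → May 31, 2153 (end of May, 31 days; 55 left).
−31 → Apr 30, 2153 (end of Apr, 30 days; 24 left).
−24 → Apr 6, 2153.

April 6, 2153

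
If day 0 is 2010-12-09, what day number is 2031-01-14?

7341

Dec 9, 2010 → Dec 9, 2011: 365 days.
Dec 9, 2011 → Dec 9, 2012: 366 days (Feb 29, 2012 is in that span).
Dec 9, 2012 → Dec 9, 2013: 365 days.
Dec 9, 2013 → Dec 9, 2014: 365 days.
Dec 9, 2014 → Dec 9, 2015: 365 days.
Dec 9, 2015 → Dec 9, 2016: 366 days (Feb 29, 2016 is in that span).
Dec 9, 2016 → Dec 9, 2017: 365 days.
Dec 9, 2017 → Dec 9, 2018: 365 days.
Dec 9, 2018 → Dec 9, 2019: 365 days.
Dec 9, 2019 → Dec 9, 2020: 366 days (Feb 29, 2020 is in that span).
Dec 9, 2020 → Dec 9, 2021: 365 days.
Dec 9, 2021 → Dec 9, 2022: 365 days.
Dec 9, 2022 → Dec 9, 2023: 365 days.
Dec 9, 2023 → Dec 9, 2024: 366 days (Feb 29, 2024 is in that span).
Dec 9, 2024 → Dec 9, 2025: 365 days.
Dec 9, 2025 → Dec 9, 2026: 365 days.
Dec 9, 2026 → Dec 9, 2027: 365 days.
Dec 9, 2027 → Dec 9, 2028: 366 days (Feb 29, 2028 is in that span).
Dec 9, 2028 → Dec 9, 2029: 365 days.
Dec 9, 2029 → Dec 9, 2030: 365 days.
Dec 9, 2030 → Jan 9, 2031: 31 days (December has 31).
Jan 9, 2031 → Jan 14, 2031: 5 days.
Total: 7341 days.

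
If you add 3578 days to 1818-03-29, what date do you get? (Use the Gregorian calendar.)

+365 (one year) → Mar 29, 1819 (3213 left).
+366 (one year; includes Feb 29, 1820) → Mar 29, 1820 (2847 left).
+365 (one year) → Mar 29, 1821 (2482 left).
+365 (one year) → Mar 29, 1822 (2117 left).
+365 (one year) → Mar 29, 1823 (1752 left).
+366 (one year; includes Feb 29, 1824) → Mar 29, 1824 (1386 left).
+365 (one year) → Mar 29, 1825 (1021 left).
+365 (one year) → Mar 29, 1826 (656 left).
+365 (one year) → Mar 29, 1827 (291 left).
Mar has 31 days: +3 → Apr 1, 1827 (288 left).
Apr has 30 days: +30 → May 1, 1827 (258 left).
May has 31 days: +31 → Jun 1, 1827 (227 left).
Jun has 30 days: +30 → Jul 1, 1827 (197 left).
Jul has 31 days: +31 → Aug 1, 1827 (166 left).
Aug has 31 days: +31 → Sep 1, 1827 (135 left).
Sep has 30 days: +30 → Oct 1, 1827 (105 left).
Oct has 31 days: +31 → Nov 1, 1827 (74 left).
Nov has 30 days: +30 → Dec 1, 1827 (44 left).
Dec has 31 days: +31 → Jan 1, 1828 (13 left).
+13 → Jan 14, 1828.

January 14, 1828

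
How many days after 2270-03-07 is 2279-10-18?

Mar 7, 2270 → Mar 7, 2271: 365 days.
Mar 7, 2271 → Mar 7, 2272: 366 days (Feb 29, 2272 is in that span).
Mar 7, 2272 → Mar 7, 2273: 365 days.
Mar 7, 2273 → Mar 7, 2274: 365 days.
Mar 7, 2274 → Mar 7, 2275: 365 days.
Mar 7, 2275 → Mar 7, 2276: 366 days (Feb 29, 2276 is in that span).
Mar 7, 2276 → Mar 7, 2277: 365 days.
Mar 7, 2277 → Mar 7, 2278: 365 days.
Mar 7, 2278 → Mar 7, 2279: 365 days.
Mar 7, 2279 → Apr 7, 2279: 31 days (March has 31).
Apr 7, 2279 → May 7, 2279: 30 days (April has 30).
May 7, 2279 → Jun 7, 2279: 31 days (May has 31).
Jun 7, 2279 → Jul 7, 2279: 30 days (June has 30).
Jul 7, 2279 → Aug 7, 2279: 31 days (July has 31).
Aug 7, 2279 → Sep 7, 2279: 31 days (August has 31).
Sep 7, 2279 → Oct 7, 2279: 30 days (September has 30).
Oct 7, 2279 → Oct 18, 2279: 11 days.
Total: 3512 days.

3512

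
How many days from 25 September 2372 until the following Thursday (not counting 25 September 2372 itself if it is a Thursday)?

3

Sep 25, 2372 is a Monday.
From Monday to the next Thursday is 3 days.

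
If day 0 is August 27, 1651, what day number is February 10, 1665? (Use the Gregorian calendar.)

4916

Aug 27, 1651 → Aug 27, 1652: 366 days (Feb 29, 1652 is in that span).
Aug 27, 1652 → Aug 27, 1653: 365 days.
Aug 27, 1653 → Aug 27, 1654: 365 days.
Aug 27, 1654 → Aug 27, 1655: 365 days.
Aug 27, 1655 → Aug 27, 1656: 366 days (Feb 29, 1656 is in that span).
Aug 27, 1656 → Aug 27, 1657: 365 days.
Aug 27, 1657 → Aug 27, 1658: 365 days.
Aug 27, 1658 → Aug 27, 1659: 365 days.
Aug 27, 1659 → Aug 27, 1660: 366 days (Feb 29, 1660 is in that span).
Aug 27, 1660 → Aug 27, 1661: 365 days.
Aug 27, 1661 → Aug 27, 1662: 365 days.
Aug 27, 1662 → Aug 27, 1663: 365 days.
Aug 27, 1663 → Aug 27, 1664: 366 days (Feb 29, 1664 is in that span).
Aug 27, 1664 → Sep 27, 1664: 31 days (August has 31).
Sep 27, 1664 → Oct 27, 1664: 30 days (September has 30).
Oct 27, 1664 → Nov 27, 1664: 31 days (October has 31).
Nov 27, 1664 → Dec 27, 1664: 30 days (November has 30).
Dec 27, 1664 → Jan 27, 1665: 31 days (December has 31).
Jan 27, 1665 → Feb 10, 1665: 14 days.
Total: 4916 days.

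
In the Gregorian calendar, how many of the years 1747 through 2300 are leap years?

Multiples of 4 in [1747,2300]: 139.
Of those, multiples of 100: 6 (not leap unless ÷400).
Multiples of 400: 1.
Leap years = 139 − 6 + 1 = 134.

134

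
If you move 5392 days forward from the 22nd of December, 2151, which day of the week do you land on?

Dec 22, 2151 is a Wednesday.
5392 mod 7 = 2, so 5392 days after a Wednesday is Wednesday + 2 = Friday.

Friday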